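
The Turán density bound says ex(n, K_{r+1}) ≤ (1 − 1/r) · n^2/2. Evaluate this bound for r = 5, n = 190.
Turán density bound = (4/5) · 190^2/2 = 14440

Turán's theorem: ex(n, K_{r+1}) is achieved by the complete r-partite Turán graph T(n, r) with parts as balanced as possible, and is at most (1 − 1/r) · n^2/2. For r = 5, n = 190: the density bound is (4/5) · 36100/2 = 14440. Since 5 ∣ 190, the Turán graph T(190, 5) has parts of equal size 38, and its edge count e(T(190, 5)) = 14440 attains the density bound exactly.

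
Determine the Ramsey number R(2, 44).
R(2, 44) = 44

R(2, k) = k for all k ≥ 2: in a 2-colouring of K_k, either some edge is red (a red K_2) or all edges are blue (a blue K_k). And K_{43} coloured all-blue has no blue K_44, so R(2, 44) > 43. Hence R(2, 44) = 44.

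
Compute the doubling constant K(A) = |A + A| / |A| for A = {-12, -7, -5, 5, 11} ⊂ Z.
K = |A + A| / |A| = 15/5 = 3

Enumerate A + A = {a + b : a, b ∈ A}. With |A| = 5, there are |A|^2 = 25 ordered sum pairs; collecting distinct values, A + A = {-24, -19, -17, -14, -12, -10, -7, -2, -1, 0, 4, 6, 10, 16, 22}, so |A + A| = 15. Thus K = 15/5 = 3. For comparison, the minimum possible |A + A| over all 5-element sets is 2·5 − 1 = 9 (so min K = 9/5), attained only by arithmetic progressions.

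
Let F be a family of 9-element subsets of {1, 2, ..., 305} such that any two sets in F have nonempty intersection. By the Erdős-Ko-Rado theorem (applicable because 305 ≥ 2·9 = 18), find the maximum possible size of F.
max |F| = C(304, 8) = 1648672081403490

Erdős-Ko-Rado (1961): when n ≥ 2k, max |F| = C(n−1, k−1). The bound is attained by the star {A : i ∈ A} for any fixed i ∈ [n]. Here C(305−1, 9−1) = C(304, 8) = 1648672081403490.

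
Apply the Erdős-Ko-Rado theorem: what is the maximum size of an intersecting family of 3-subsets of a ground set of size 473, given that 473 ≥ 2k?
max |F| = C(472, 2) = 111156

Erdős-Ko-Rado (1961): when n ≥ 2k, max |F| = C(n−1, k−1). The bound is attained by the star {A : i ∈ A} for any fixed i ∈ [n]. Here C(473−1, 3−1) = C(472, 2) = 111156.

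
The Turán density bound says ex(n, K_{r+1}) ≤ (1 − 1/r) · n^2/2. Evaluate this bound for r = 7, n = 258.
Turán density bound = (6/7) · 258^2/2 = 199692/7 ≈ 28527.4286

Turán's theorem: ex(n, K_{r+1}) is achieved by the complete r-partite Turán graph T(n, r) with parts as balanced as possible, and is at most (1 − 1/r) · n^2/2. For r = 7, n = 258: the density bound is (6/7) · 66564/2 = 199692/7 ≈ 28527.4286. The integer-valued extremum is e(T(258, 7)) = 28527, which is strictly less than the density bound 199692/7 since 7 ∤ 258 (the parts of T(258, 7) cannot all be equal).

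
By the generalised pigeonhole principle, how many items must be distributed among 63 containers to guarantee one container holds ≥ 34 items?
n = (34 − 1)·63 + 1 = 2080

By the generalised pigeonhole principle, to guarantee some box contains ≥ r objects we need more than (r − 1) · k objects total. Threshold: n = (r − 1) · k + 1. With r = 34 and k = 63: n = 33 · 63 + 1 = 2079 + 1 = 2080. For n = 2079 = 33 · 63, we can put exactly 33 objects in every box, avoiding 34 in any single one — so 2080 is tight.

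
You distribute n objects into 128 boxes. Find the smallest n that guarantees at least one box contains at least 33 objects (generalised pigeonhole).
n = (33 − 1)·128 + 1 = 4097

By the generalised pigeonhole principle, to guarantee some box contains ≥ r objects we need more than (r − 1) · k objects total. Threshold: n = (r − 1) · k + 1. With r = 33 and k = 128: n = 32 · 128 + 1 = 4096 + 1 = 4097. For n = 4096 = 32 · 128, we can put exactly 32 objects in every box, avoiding 33 in any single one — so 4097 is tight.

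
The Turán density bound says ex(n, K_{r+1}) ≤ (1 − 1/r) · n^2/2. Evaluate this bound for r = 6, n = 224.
Turán density bound = (5/6) · 224^2/2 = 62720/3 ≈ 20906.6667

Turán's theorem: ex(n, K_{r+1}) is achieved by the complete r-partite Turán graph T(n, r) with parts as balanced as possible, and is at most (1 − 1/r) · n^2/2. For r = 6, n = 224: the density bound is (5/6) · 50176/2 = 62720/3 ≈ 20906.6667. The integer-valued extremum is e(T(224, 6)) = 20906, which is strictly less than the density bound 62720/3 since 6 ∤ 224 (the parts of T(224, 6) cannot all be equal).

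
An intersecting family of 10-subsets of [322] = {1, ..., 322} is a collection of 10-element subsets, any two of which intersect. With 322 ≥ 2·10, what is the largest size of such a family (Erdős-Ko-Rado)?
max |F| = C(321, 9) = 89051382289283480

The Erdős-Ko-Rado theorem states: for n ≥ 2k, an intersecting family of k-subsets of an n-element set has size at most C(n − 1, k − 1), with equality for 'star' families {A ⊆ [n] : |A| = k, i ∈ A} (fix an element i). For n = 322, k = 10: C(321, 9) = 89051382289283480.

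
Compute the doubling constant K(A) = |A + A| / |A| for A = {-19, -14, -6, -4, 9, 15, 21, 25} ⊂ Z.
K = |A + A| / |A| = 33/8

Enumerate A + A = {a + b : a, b ∈ A}. With |A| = 8, there are |A|^2 = 64 ordered sum pairs; collecting distinct values, A + A = {-38, -33, -28, -25, -23, -20, -18, -12, -10, -8, -5, -4, 1, 2, 3, 5, 6, 7, 9, 11, 15, 17, 18, 19, 21, 24, 30, 34, 36, 40, 42, 46, 50}, so |A + A| = 33. Thus K = 33/8. For comparison, the minimum possible |A + A| over all 8-element sets is 2·8 − 1 = 15 (so min K = 15/8), attained only by arithmetic progressions.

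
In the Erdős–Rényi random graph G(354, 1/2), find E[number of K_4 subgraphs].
E[# K_4] = C(354, 4) · (1/2)^C(4, 2) = 643304376 / 2^6 = 80413047/8 = 10051630.875

For each 4-subset S of vertices (there are C(354, 4) = 643304376 such S), let X_S = 1 if S induces a K_4 (all C(4, 2) = 6 edges present). Then P(X_S = 1) = (1/2)^6 = 1/64. By linearity of expectation, E[# K_4] = C(354, 4) · (1/2)^6 = 643304376 / 64 = 80413047/8 = 10051630.875.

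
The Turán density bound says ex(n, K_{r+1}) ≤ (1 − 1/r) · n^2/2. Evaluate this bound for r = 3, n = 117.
Turán density bound = (2/3) · 117^2/2 = 4563

Turán's theorem: ex(n, K_{r+1}) is achieved by the complete r-partite Turán graph T(n, r) with parts as balanced as possible, and is at most (1 − 1/r) · n^2/2. For r = 3, n = 117: the density bound is (2/3) · 13689/2 = 4563. Since 3 ∣ 117, the Turán graph T(117, 3) has parts of equal size 39, and its edge count e(T(117, 3)) = 4563 attains the density bound exactly.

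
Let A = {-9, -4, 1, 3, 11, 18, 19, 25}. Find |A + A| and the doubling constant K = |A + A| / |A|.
K = |A + A| / |A| = 30/8 = 15/4

Enumerate A + A = {a + b : a, b ∈ A}. With |A| = 8, there are |A|^2 = 64 ordered sum pairs; collecting distinct values, A + A = {-18, -13, -8, -6, -3, -1, 2, 4, 6, 7, 9, 10, 12, 14, 15, 16, 19, 20, 21, 22, 26, 28, 29, 30, 36, 37, 38, 43, 44, 50}, so |A + A| = 30. Thus K = 30/8 = 15/4. For comparison, the minimum possible |A + A| over all 8-element sets is 2·8 − 1 = 15 (so min K = 15/8), attained only by arithmetic progressions.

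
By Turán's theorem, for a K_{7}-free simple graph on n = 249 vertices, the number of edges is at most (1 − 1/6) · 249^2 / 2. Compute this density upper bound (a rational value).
Turán density bound = (5/6) · 249^2/2 = 103335/4 ≈ 25833.75

Turán's theorem: ex(n, K_{r+1}) is achieved by the complete r-partite Turán graph T(n, r) with parts as balanced as possible, and is at most (1 − 1/r) · n^2/2. For r = 6, n = 249: the density bound is (5/6) · 62001/2 = 103335/4 ≈ 25833.75. The integer-valued extremum is e(T(249, 6)) = 25833, which is strictly less than the density bound 103335/4 since 6 ∤ 249 (the parts of T(249, 6) cannot all be equal).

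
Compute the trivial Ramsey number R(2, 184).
R(2, 184) = 184

R(2, k) = k for all k ≥ 2: in a 2-colouring of K_k, either some edge is red (a red K_2) or all edges are blue (a blue K_k). And K_{183} coloured all-blue has no blue K_184, so R(2, 184) > 183. Hence R(2, 184) = 184.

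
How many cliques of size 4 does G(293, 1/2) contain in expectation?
E[# K_4] = C(293, 4) · (1/2)^C(4, 2) = 300836285 / 2^6 = 4700566.953125

For each 4-subset S of vertices (there are C(293, 4) = 300836285 such S), let X_S = 1 if S induces a K_4 (all C(4, 2) = 6 edges present). Then P(X_S = 1) = (1/2)^6 = 1/64. By linearity of expectation, E[# K_4] = C(293, 4) · (1/2)^6 = 300836285 / 64 = 4700566.953125.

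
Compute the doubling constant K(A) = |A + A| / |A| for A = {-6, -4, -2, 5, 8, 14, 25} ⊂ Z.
K = |A + A| / |A| = 25/7

Enumerate A + A = {a + b : a, b ∈ A}. With |A| = 7, there are |A|^2 = 49 ordered sum pairs; collecting distinct values, A + A = {-12, -10, -8, -6, -4, -1, 1, 2, 3, 4, 6, 8, 10, 12, 13, 16, 19, 21, 22, 23, 28, 30, 33, 39, 50}, so |A + A| = 25. Thus K = 25/7. For comparison, the minimum possible |A + A| over all 7-element sets is 2·7 − 1 = 13 (so min K = 13/7), attained only by arithmetic progressions.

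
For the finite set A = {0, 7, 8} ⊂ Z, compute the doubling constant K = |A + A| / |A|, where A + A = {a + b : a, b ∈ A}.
K = |A + A| / |A| = 6/3 = 2

Enumerate A + A = {a + b : a, b ∈ A}. With |A| = 3, there are |A|^2 = 9 ordered sum pairs; collecting distinct values, A + A = {0, 7, 8, 14, 15, 16}, so |A + A| = 6. Thus K = 6/3 = 2. For comparison, the minimum possible |A + A| over all 3-element sets is 2·3 − 1 = 5 (so min K = 5/3), attained only by arithmetic progressions.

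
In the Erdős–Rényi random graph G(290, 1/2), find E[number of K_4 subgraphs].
E[# K_4] = C(290, 4) · (1/2)^C(4, 2) = 288641640 / 2^6 = 36080205/8 = 4510025.625

For each 4-subset S of vertices (there are C(290, 4) = 288641640 such S), let X_S = 1 if S induces a K_4 (all C(4, 2) = 6 edges present). Then P(X_S = 1) = (1/2)^6 = 1/64. By linearity of expectation, E[# K_4] = C(290, 4) · (1/2)^6 = 288641640 / 64 = 36080205/8 = 4510025.625.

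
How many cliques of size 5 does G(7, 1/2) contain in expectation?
E[# K_5] = C(7, 5) · (1/2)^C(5, 2) = 21 / 2^10 ≈ 0.020508

For each 5-subset S of vertices (there are C(7, 5) = 21 such S), let X_S = 1 if S induces a K_5 (all C(5, 2) = 10 edges present). Then P(X_S = 1) = (1/2)^10 = 1/1024. By linearity of expectation, E[# K_5] = C(7, 5) · (1/2)^10 = 21 / 1024 ≈ 0.020508.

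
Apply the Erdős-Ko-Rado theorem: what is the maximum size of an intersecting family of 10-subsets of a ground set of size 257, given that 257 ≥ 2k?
max |F| = C(256, 9) = 11288510714272000

The Erdős-Ko-Rado theorem states: for n ≥ 2k, an intersecting family of k-subsets of an n-element set has size at most C(n − 1, k − 1), with equality for 'star' families {A ⊆ [n] : |A| = k, i ∈ A} (fix an element i). For n = 257, k = 10: C(256, 9) = 11288510714272000.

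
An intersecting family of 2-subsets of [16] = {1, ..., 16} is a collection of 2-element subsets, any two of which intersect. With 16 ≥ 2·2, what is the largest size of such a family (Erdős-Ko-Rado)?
max |F| = C(15, 1) = 15

Erdős-Ko-Rado (1961): when n ≥ 2k, max |F| = C(n−1, k−1). The bound is attained by the star {A : i ∈ A} for any fixed i ∈ [n]. Here C(16−1, 2−1) = C(15, 1) = 15.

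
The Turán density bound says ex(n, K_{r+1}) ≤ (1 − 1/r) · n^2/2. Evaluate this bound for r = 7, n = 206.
Turán density bound = (6/7) · 206^2/2 = 127308/7 ≈ 18186.8571

Turán's theorem: ex(n, K_{r+1}) is achieved by the complete r-partite Turán graph T(n, r) with parts as balanced as possible, and is at most (1 − 1/r) · n^2/2. For r = 7, n = 206: the density bound is (6/7) · 42436/2 = 127308/7 ≈ 18186.8571. The integer-valued extremum is e(T(206, 7)) = 18186, which is strictly less than the density bound 127308/7 since 7 ∤ 206 (the parts of T(206, 7) cannot all be equal).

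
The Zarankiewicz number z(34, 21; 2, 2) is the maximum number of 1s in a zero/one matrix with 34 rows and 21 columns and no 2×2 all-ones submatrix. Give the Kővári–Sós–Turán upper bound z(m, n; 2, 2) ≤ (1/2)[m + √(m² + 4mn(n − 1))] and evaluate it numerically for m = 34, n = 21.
z(34, 21; 2, 2) ≤ (1/2)[34 + √(34² + 4·34·21·20)] = (1/2)[34 + √58276] = 137.7021

Kővári–Sós–Turán: let r_1, ..., r_34 be the row sums and z = Σ r_i the total number of 1s. Each pair of columns can share at most one row with both entries 1 (else a 2×2 all-ones block appears), so Σ_i C(r_i, 2) ≤ C(21, 2) = 210. By convexity Σ_i C(r_i, 2) ≥ 34·C(z/34, 2) = z(z − 34)/(2·34), giving z² − 34z − 34·21·20 ≤ 0 and hence z ≤ (1/2)[34 + √(1156 + 4·14280)] = (1/2)[34 + √58276] ≈ (1/2)(34 + 241.4042) = 137.7021.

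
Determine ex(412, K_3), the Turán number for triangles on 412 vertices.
ex(412, K_3) = ⌊412^2/4⌋ = 42436

Mantel (1907): a triangle-free graph on n vertices has at most ⌊n^2/4⌋ edges, with equality for the complete bipartite graph K_{⌊n/2⌋, ⌈n/2⌉}. For n = 412: ⌊412^2/4⌋ = ⌊169744/4⌋ = 42436. The extremal graph is K_{206, 206}, which has 206·206 = 42436 edges.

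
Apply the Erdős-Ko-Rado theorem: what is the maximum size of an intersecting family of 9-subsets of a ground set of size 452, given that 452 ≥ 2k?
max |F| = C(451, 8) = 39882121309780200

Erdős-Ko-Rado (1961): when n ≥ 2k, max |F| = C(n−1, k−1). The bound is attained by the star {A : i ∈ A} for any fixed i ∈ [n]. Here C(452−1, 9−1) = C(451, 8) = 39882121309780200.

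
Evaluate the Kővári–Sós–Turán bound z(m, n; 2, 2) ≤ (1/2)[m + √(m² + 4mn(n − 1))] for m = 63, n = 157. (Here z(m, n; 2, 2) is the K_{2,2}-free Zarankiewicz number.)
z(63, 157; 2, 2) ≤ (1/2)[63 + √(63² + 4·63·157·156)] = (1/2)[63 + √6175953] = 1274.0732

Kővári–Sós–Turán: let r_1, ..., r_63 be the row sums and z = Σ r_i the total number of 1s. Each pair of columns can share at most one row with both entries 1 (else a 2×2 all-ones block appears), so Σ_i C(r_i, 2) ≤ C(157, 2) = 12246. By convexity Σ_i C(r_i, 2) ≥ 63·C(z/63, 2) = z(z − 63)/(2·63), giving z² − 63z − 63·157·156 ≤ 0 and hence z ≤ (1/2)[63 + √(3969 + 4·1542996)] = (1/2)[63 + √6175953] ≈ (1/2)(63 + 2485.1465) = 1274.0732.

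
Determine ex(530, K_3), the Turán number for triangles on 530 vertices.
ex(530, K_3) = ⌊530^2/4⌋ = 70225

Mantel (1907): a triangle-free graph on n vertices has at most ⌊n^2/4⌋ edges, with equality for the complete bipartite graph K_{⌊n/2⌋, ⌈n/2⌉}. For n = 530: ⌊530^2/4⌋ = ⌊280900/4⌋ = 70225. The extremal graph is K_{265, 265}, which has 265·265 = 70225 edges.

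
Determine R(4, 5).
R(4, 5) = 25

Lower bound: an explicit 2-colouring of K_{24} (typically a Paley-type or other structured construction) avoids a red K_4 and a blue K_5, showing R(4, 5) > 24.
Upper bound: the simple Erdős–Szekeres recurrence only gives R(4, 5) ≤ 32; the tight bound R(4, 5) ≤ 25 requires a sharper case analysis (or computer search) of 2-colourings of K_{25}.
Hence R(4, 5) = 25.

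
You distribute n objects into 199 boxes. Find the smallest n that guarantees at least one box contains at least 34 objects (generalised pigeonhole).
n = (34 − 1)·199 + 1 = 6568

By the generalised pigeonhole principle, to guarantee some box contains ≥ r objects we need more than (r − 1) · k objects total. Threshold: n = (r − 1) · k + 1. With r = 34 and k = 199: n = 33 · 199 + 1 = 6567 + 1 = 6568. For n = 6567 = 33 · 199, we can put exactly 33 objects in every box, avoiding 34 in any single one — so 6568 is tight.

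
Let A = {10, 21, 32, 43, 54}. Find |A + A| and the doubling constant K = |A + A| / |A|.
K = |A + A| / |A| = 9/5

Enumerate A + A = {a + b : a, b ∈ A}. With |A| = 5, there are |A|^2 = 25 ordered sum pairs; collecting distinct values, A + A = {20, 31, 42, 53, 64, 75, 86, 97, 108}, so |A + A| = 9. Thus K = 9/5. Here |A + A| = 2|A| − 1 = 9, the minimum possible — so K = 9/5 is minimal, which holds iff A is an arithmetic progression.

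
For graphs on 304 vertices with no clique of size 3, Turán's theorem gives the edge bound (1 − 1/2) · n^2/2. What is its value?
Turán density bound = (1/2) · 304^2/2 = 23104

Turán's theorem: ex(n, K_{r+1}) is achieved by the complete r-partite Turán graph T(n, r) with parts as balanced as possible, and is at most (1 − 1/r) · n^2/2. For r = 2, n = 304: the density bound is (1/2) · 92416/2 = 23104. Since 2 ∣ 304, the Turán graph T(304, 2) has parts of equal size 152, and its edge count e(T(304, 2)) = 23104 attains the density bound exactly.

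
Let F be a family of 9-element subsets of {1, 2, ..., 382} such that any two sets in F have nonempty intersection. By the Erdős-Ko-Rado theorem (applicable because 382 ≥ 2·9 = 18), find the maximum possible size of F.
max |F| = C(381, 8) = 10227067532092125

The Erdős-Ko-Rado theorem states: for n ≥ 2k, an intersecting family of k-subsets of an n-element set has size at most C(n − 1, k − 1), with equality for 'star' families {A ⊆ [n] : |A| = k, i ∈ A} (fix an element i). For n = 382, k = 9: C(381, 8) = 10227067532092125.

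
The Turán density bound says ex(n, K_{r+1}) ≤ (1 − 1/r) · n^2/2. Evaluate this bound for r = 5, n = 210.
Turán density bound = (4/5) · 210^2/2 = 17640

Turán's theorem: ex(n, K_{r+1}) is achieved by the complete r-partite Turán graph T(n, r) with parts as balanced as possible, and is at most (1 − 1/r) · n^2/2. For r = 5, n = 210: the density bound is (4/5) · 44100/2 = 17640. Since 5 ∣ 210, the Turán graph T(210, 5) has parts of equal size 42, and its edge count e(T(210, 5)) = 17640 attains the density bound exactly.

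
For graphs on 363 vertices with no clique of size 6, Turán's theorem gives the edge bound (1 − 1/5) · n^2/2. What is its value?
Turán density bound = (4/5) · 363^2/2 = 263538/5 ≈ 52707.6

Turán's theorem: ex(n, K_{r+1}) is achieved by the complete r-partite Turán graph T(n, r) with parts as balanced as possible, and is at most (1 − 1/r) · n^2/2. For r = 5, n = 363: the density bound is (4/5) · 131769/2 = 263538/5 ≈ 52707.6. The integer-valued extremum is e(T(363, 5)) = 52707, which is strictly less than the density bound 263538/5 since 5 ∤ 363 (the parts of T(363, 5) cannot all be equal).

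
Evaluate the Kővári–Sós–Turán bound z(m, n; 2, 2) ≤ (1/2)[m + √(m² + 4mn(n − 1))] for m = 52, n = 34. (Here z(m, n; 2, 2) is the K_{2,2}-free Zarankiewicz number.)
z(52, 34; 2, 2) ≤ (1/2)[52 + √(52² + 4·52·34·33)] = (1/2)[52 + √236080] = 268.9403

Kővári–Sós–Turán: let r_1, ..., r_52 be the row sums and z = Σ r_i the total number of 1s. Each pair of columns can share at most one row with both entries 1 (else a 2×2 all-ones block appears), so Σ_i C(r_i, 2) ≤ C(34, 2) = 561. By convexity Σ_i C(r_i, 2) ≥ 52·C(z/52, 2) = z(z − 52)/(2·52), giving z² − 52z − 52·34·33 ≤ 0 and hence z ≤ (1/2)[52 + √(2704 + 4·58344)] = (1/2)[52 + √236080] ≈ (1/2)(52 + 485.8806) = 268.9403.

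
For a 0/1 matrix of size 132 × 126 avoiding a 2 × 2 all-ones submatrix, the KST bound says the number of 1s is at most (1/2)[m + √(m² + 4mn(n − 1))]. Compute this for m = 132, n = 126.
z(132, 126; 2, 2) ≤ (1/2)[132 + √(132² + 4·132·126·125)] = (1/2)[132 + √8333424] = 1509.3835

Kővári–Sós–Turán: let r_1, ..., r_132 be the row sums and z = Σ r_i the total number of 1s. Each pair of columns can share at most one row with both entries 1 (else a 2×2 all-ones block appears), so Σ_i C(r_i, 2) ≤ C(126, 2) = 7875. By convexity Σ_i C(r_i, 2) ≥ 132·C(z/132, 2) = z(z − 132)/(2·132), giving z² − 132z − 132·126·125 ≤ 0 and hence z ≤ (1/2)[132 + √(17424 + 4·2079000)] = (1/2)[132 + √8333424] ≈ (1/2)(132 + 2886.767) = 1509.3835.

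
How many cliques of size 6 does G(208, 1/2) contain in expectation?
E[# K_6] = C(208, 6) · (1/2)^C(6, 2) = 104579959848 / 2^15 = 13072494981/4096 ≈ 3191527.094971

For each 6-subset S of vertices (there are C(208, 6) = 104579959848 such S), let X_S = 1 if S induces a K_6 (all C(6, 2) = 15 edges present). Then P(X_S = 1) = (1/2)^15 = 1/32768. By linearity of expectation, E[# K_6] = C(208, 6) · (1/2)^15 = 104579959848 / 32768 = 13072494981/4096 ≈ 3191527.094971.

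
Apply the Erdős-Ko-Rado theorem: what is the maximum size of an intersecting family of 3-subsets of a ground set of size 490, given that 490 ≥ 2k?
max |F| = C(489, 2) = 119316

The Erdős-Ko-Rado theorem states: for n ≥ 2k, an intersecting family of k-subsets of an n-element set has size at most C(n − 1, k − 1), with equality for 'star' families {A ⊆ [n] : |A| = k, i ∈ A} (fix an element i). For n = 490, k = 3: C(489, 2) = 119316.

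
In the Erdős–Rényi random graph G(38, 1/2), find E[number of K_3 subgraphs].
E[# K_3] = C(38, 3) · (1/2)^C(3, 2) = 8436 / 2^3 = 2109/2 = 1054.5

For each 3-subset S of vertices (there are C(38, 3) = 8436 such S), let X_S = 1 if S induces a K_3 (all C(3, 2) = 3 edges present). Then P(X_S = 1) = (1/2)^3 = 1/8. By linearity of expectation, E[# K_3] = C(38, 3) · (1/2)^3 = 8436 / 8 = 2109/2 = 1054.5.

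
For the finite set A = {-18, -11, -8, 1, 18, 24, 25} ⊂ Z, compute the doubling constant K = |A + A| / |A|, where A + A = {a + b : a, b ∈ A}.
K = |A + A| / |A| = 27/7

Enumerate A + A = {a + b : a, b ∈ A}. With |A| = 7, there are |A|^2 = 49 ordered sum pairs; collecting distinct values, A + A = {-36, -29, -26, -22, -19, -17, -16, -10, -7, 0, 2, 6, 7, 10, 13, 14, 16, 17, 19, 25, 26, 36, 42, 43, 48, 49, 50}, so |A + A| = 27. Thus K = 27/7. For comparison, the minimum possible |A + A| over all 7-element sets is 2·7 − 1 = 13 (so min K = 13/7), attained only by arithmetic progressions.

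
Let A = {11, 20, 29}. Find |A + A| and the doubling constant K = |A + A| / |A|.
K = |A + A| / |A| = 5/3

Enumerate A + A = {a + b : a, b ∈ A}. With |A| = 3, there are |A|^2 = 9 ordered sum pairs; collecting distinct values, A + A = {22, 31, 40, 49, 58}, so |A + A| = 5. Thus K = 5/3. Here |A + A| = 2|A| − 1 = 5, the minimum possible — so K = 5/3 is minimal, which holds iff A is an arithmetic progression.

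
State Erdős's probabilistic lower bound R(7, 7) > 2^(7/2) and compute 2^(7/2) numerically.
2^(7/2) = 11.3137; so R(7, 7) > 11.3137

Colour each edge of K_n uniformly at random with red/blue. The expected number of monochromatic K_7 is C(n, 7) · 2 · 2^(−C(7,2)). If C(n, 7) · 2^(1 − C(7,2)) < 1, then with positive probability no monochromatic K_7 exists, so R(7, 7) > n. The standard estimate C(n, 7) ≤ n^7/7! shows this inequality holds whenever n ≤ 2^(7/2) (since 7! · 2^(C(7,2) − 1) > 2^(7^2/2) ≥ n^7). Hence R(7, 7) > 2^(7/2) = 11.3137.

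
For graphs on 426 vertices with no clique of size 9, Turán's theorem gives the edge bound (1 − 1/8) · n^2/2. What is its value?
Turán density bound = (7/8) · 426^2/2 = 317583/4 ≈ 79395.75

Turán's theorem: ex(n, K_{r+1}) is achieved by the complete r-partite Turán graph T(n, r) with parts as balanced as possible, and is at most (1 − 1/r) · n^2/2. For r = 8, n = 426: the density bound is (7/8) · 181476/2 = 317583/4 ≈ 79395.75. The integer-valued extremum is e(T(426, 8)) = 79395, which is strictly less than the density bound 317583/4 since 8 ∤ 426 (the parts of T(426, 8) cannot all be equal).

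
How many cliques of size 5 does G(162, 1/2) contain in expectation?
E[# K_5] = C(162, 5) · (1/2)^C(5, 2) = 873642672 / 2^10 = 54602667/64 = 853166.671875

For each 5-subset S of vertices (there are C(162, 5) = 873642672 such S), let X_S = 1 if S induces a K_5 (all C(5, 2) = 10 edges present). Then P(X_S = 1) = (1/2)^10 = 1/1024. By linearity of expectation, E[# K_5] = C(162, 5) · (1/2)^10 = 873642672 / 1024 = 54602667/64 = 853166.671875.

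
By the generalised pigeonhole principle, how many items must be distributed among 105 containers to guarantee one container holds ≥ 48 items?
n = (48 − 1)·105 + 1 = 4936

By the generalised pigeonhole principle, to guarantee some box contains ≥ r objects we need more than (r − 1) · k objects total. Threshold: n = (r − 1) · k + 1. With r = 48 and k = 105: n = 47 · 105 + 1 = 4935 + 1 = 4936. For n = 4935 = 47 · 105, we can put exactly 47 objects in every box, avoiding 48 in any single one — so 4936 is tight.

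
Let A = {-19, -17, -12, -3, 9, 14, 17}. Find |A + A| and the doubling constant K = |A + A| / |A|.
K = |A + A| / |A| = 27/7

Enumerate A + A = {a + b : a, b ∈ A}. With |A| = 7, there are |A|^2 = 49 ordered sum pairs; collecting distinct values, A + A = {-38, -36, -34, -31, -29, -24, -22, -20, -15, -10, -8, -6, -5, -3, -2, 0, 2, 5, 6, 11, 14, 18, 23, 26, 28, 31, 34}, so |A + A| = 27. Thus K = 27/7. For comparison, the minimum possible |A + A| over all 7-element sets is 2·7 − 1 = 13 (so min K = 13/7), attained only by arithmetic progressions.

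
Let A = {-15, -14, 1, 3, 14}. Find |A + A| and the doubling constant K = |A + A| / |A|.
K = |A + A| / |A| = 15/5 = 3

Enumerate A + A = {a + b : a, b ∈ A}. With |A| = 5, there are |A|^2 = 25 ordered sum pairs; collecting distinct values, A + A = {-30, -29, -28, -14, -13, -12, -11, -1, 0, 2, 4, 6, 15, 17, 28}, so |A + A| = 15. Thus K = 15/5 = 3. For comparison, the minimum possible |A + A| over all 5-element sets is 2·5 − 1 = 9 (so min K = 9/5), attained only by arithmetic progressions.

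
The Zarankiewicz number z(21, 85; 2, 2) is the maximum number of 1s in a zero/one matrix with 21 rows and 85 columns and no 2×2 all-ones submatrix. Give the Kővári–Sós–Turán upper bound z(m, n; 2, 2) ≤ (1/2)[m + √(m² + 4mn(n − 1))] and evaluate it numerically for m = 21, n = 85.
z(21, 85; 2, 2) ≤ (1/2)[21 + √(21² + 4·21·85·84)] = (1/2)[21 + √600201] = 397.8632

Kővári–Sós–Turán: let r_1, ..., r_21 be the row sums and z = Σ r_i the total number of 1s. Each pair of columns can share at most one row with both entries 1 (else a 2×2 all-ones block appears), so Σ_i C(r_i, 2) ≤ C(85, 2) = 3570. By convexity Σ_i C(r_i, 2) ≥ 21·C(z/21, 2) = z(z − 21)/(2·21), giving z² − 21z − 21·85·84 ≤ 0 and hence z ≤ (1/2)[21 + √(441 + 4·149940)] = (1/2)[21 + √600201] ≈ (1/2)(21 + 774.7264) = 397.8632.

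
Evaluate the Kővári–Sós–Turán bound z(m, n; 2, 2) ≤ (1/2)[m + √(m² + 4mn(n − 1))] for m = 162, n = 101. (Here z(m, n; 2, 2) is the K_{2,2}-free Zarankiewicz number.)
z(162, 101; 2, 2) ≤ (1/2)[162 + √(162² + 4·162·101·100)] = (1/2)[162 + √6571044] = 1362.7024

Kővári–Sós–Turán: let r_1, ..., r_162 be the row sums and z = Σ r_i the total number of 1s. Each pair of columns can share at most one row with both entries 1 (else a 2×2 all-ones block appears), so Σ_i C(r_i, 2) ≤ C(101, 2) = 5050. By convexity Σ_i C(r_i, 2) ≥ 162·C(z/162, 2) = z(z − 162)/(2·162), giving z² − 162z − 162·101·100 ≤ 0 and hence z ≤ (1/2)[162 + √(26244 + 4·1636200)] = (1/2)[162 + √6571044] ≈ (1/2)(162 + 2563.4048) = 1362.7024.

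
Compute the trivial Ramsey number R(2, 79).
R(2, 79) = 79

R(2, k) = k for all k ≥ 2: in a 2-colouring of K_k, either some edge is red (a red K_2) or all edges are blue (a blue K_k). And K_{78} coloured all-blue has no blue K_79, so R(2, 79) > 78. Hence R(2, 79) = 79.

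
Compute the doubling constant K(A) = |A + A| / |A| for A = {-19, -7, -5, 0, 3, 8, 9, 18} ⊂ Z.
K = |A + A| / |A| = 32/8 = 4

Enumerate A + A = {a + b : a, b ∈ A}. With |A| = 8, there are |A|^2 = 64 ordered sum pairs; collecting distinct values, A + A = {-38, -26, -24, -19, -16, -14, -12, -11, -10, -7, -5, -4, -2, -1, 0, 1, 2, 3, 4, 6, 8, 9, 11, 12, 13, 16, 17, 18, 21, 26, 27, 36}, so |A + A| = 32. Thus K = 32/8 = 4. For comparison, the minimum possible |A + A| over all 8-element sets is 2·8 − 1 = 15 (so min K = 15/8), attained only by arithmetic progressions.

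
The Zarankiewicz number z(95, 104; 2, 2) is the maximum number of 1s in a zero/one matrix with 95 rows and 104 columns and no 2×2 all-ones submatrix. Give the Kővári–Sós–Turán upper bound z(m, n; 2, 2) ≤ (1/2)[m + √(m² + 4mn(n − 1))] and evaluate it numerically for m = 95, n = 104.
z(95, 104; 2, 2) ≤ (1/2)[95 + √(95² + 4·95·104·103)] = (1/2)[95 + √4079585] = 1057.3991

Kővári–Sós–Turán: let r_1, ..., r_95 be the row sums and z = Σ r_i the total number of 1s. Each pair of columns can share at most one row with both entries 1 (else a 2×2 all-ones block appears), so Σ_i C(r_i, 2) ≤ C(104, 2) = 5356. By convexity Σ_i C(r_i, 2) ≥ 95·C(z/95, 2) = z(z − 95)/(2·95), giving z² − 95z − 95·104·103 ≤ 0 and hence z ≤ (1/2)[95 + √(9025 + 4·1017640)] = (1/2)[95 + √4079585] ≈ (1/2)(95 + 2019.7983) = 1057.3991.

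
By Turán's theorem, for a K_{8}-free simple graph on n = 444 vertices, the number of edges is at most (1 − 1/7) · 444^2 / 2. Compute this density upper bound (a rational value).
Turán density bound = (6/7) · 444^2/2 = 591408/7 ≈ 84486.8571

Turán's theorem: ex(n, K_{r+1}) is achieved by the complete r-partite Turán graph T(n, r) with parts as balanced as possible, and is at most (1 − 1/r) · n^2/2. For r = 7, n = 444: the density bound is (6/7) · 197136/2 = 591408/7 ≈ 84486.8571. The integer-valued extremum is e(T(444, 7)) = 84486, which is strictly less than the density bound 591408/7 since 7 ∤ 444 (the parts of T(444, 7) cannot all be equal).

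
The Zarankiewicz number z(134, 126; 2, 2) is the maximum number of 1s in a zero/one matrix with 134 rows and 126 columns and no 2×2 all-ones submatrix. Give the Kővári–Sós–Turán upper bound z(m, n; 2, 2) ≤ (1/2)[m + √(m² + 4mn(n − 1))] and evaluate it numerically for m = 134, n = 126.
z(134, 126; 2, 2) ≤ (1/2)[134 + √(134² + 4·134·126·125)] = (1/2)[134 + √8459956] = 1521.3002

Kővári–Sós–Turán: let r_1, ..., r_134 be the row sums and z = Σ r_i the total number of 1s. Each pair of columns can share at most one row with both entries 1 (else a 2×2 all-ones block appears), so Σ_i C(r_i, 2) ≤ C(126, 2) = 7875. By convexity Σ_i C(r_i, 2) ≥ 134·C(z/134, 2) = z(z − 134)/(2·134), giving z² − 134z − 134·126·125 ≤ 0 and hence z ≤ (1/2)[134 + √(17956 + 4·2110500)] = (1/2)[134 + √8459956] ≈ (1/2)(134 + 2908.6004) = 1521.3002.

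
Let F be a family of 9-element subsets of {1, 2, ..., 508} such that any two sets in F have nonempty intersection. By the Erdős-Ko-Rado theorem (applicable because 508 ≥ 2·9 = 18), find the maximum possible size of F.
max |F| = C(507, 8) = 102432860235795375

The Erdős-Ko-Rado theorem states: for n ≥ 2k, an intersecting family of k-subsets of an n-element set has size at most C(n − 1, k − 1), with equality for 'star' families {A ⊆ [n] : |A| = k, i ∈ A} (fix an element i). For n = 508, k = 9: C(507, 8) = 102432860235795375.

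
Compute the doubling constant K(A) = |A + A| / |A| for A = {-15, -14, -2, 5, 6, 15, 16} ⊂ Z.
K = |A + A| / |A| = 25/7

Enumerate A + A = {a + b : a, b ∈ A}. With |A| = 7, there are |A|^2 = 49 ordered sum pairs; collecting distinct values, A + A = {-30, -29, -28, -17, -16, -10, -9, -8, -4, 0, 1, 2, 3, 4, 10, 11, 12, 13, 14, 20, 21, 22, 30, 31, 32}, so |A + A| = 25. Thus K = 25/7. For comparison, the minimum possible |A + A| over all 7-element sets is 2·7 − 1 = 13 (so min K = 13/7), attained only by arithmetic progressions.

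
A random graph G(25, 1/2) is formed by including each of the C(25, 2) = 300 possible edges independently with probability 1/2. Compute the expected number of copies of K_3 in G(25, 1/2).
E[# K_3] = C(25, 3) · (1/2)^C(3, 2) = 2300 / 2^3 = 575/2 = 287.5

For each 3-subset S of vertices (there are C(25, 3) = 2300 such S), let X_S = 1 if S induces a K_3 (all C(3, 2) = 3 edges present). Then P(X_S = 1) = (1/2)^3 = 1/8. By linearity of expectation, E[# K_3] = C(25, 3) · (1/2)^3 = 2300 / 8 = 575/2 = 287.5.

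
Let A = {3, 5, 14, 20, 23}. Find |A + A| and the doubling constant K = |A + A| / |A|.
K = |A + A| / |A| = 14/5

Enumerate A + A = {a + b : a, b ∈ A}. With |A| = 5, there are |A|^2 = 25 ordered sum pairs; collecting distinct values, A + A = {6, 8, 10, 17, 19, 23, 25, 26, 28, 34, 37, 40, 43, 46}, so |A + A| = 14. Thus K = 14/5. For comparison, the minimum possible |A + A| over all 5-element sets is 2·5 − 1 = 9 (so min K = 9/5), attained only by arithmetic progressions.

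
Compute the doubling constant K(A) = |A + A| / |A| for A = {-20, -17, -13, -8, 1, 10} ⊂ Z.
K = |A + A| / |A| = 18/6 = 3

Enumerate A + A = {a + b : a, b ∈ A}. With |A| = 6, there are |A|^2 = 36 ordered sum pairs; collecting distinct values, A + A = {-40, -37, -34, -33, -30, -28, -26, -25, -21, -19, -16, -12, -10, -7, -3, 2, 11, 20}, so |A + A| = 18. Thus K = 18/6 = 3. For comparison, the minimum possible |A + A| over all 6-element sets is 2·6 − 1 = 11 (so min K = 11/6), attained only by arithmetic progressions.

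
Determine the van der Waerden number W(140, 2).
W(140, 2) = 140 + 1 = 141

A 2-term AP is any pair of integers, so a monochromatic 2-AP exists iff some colour is used at least twice. With 140 colours, the colouring i ↦ i on {1, ..., 140} uses each colour once, avoiding any monochromatic pair, so W(140, 2) > 140. For {1, ..., 141}, pigeonhole forces two integers of the same colour, which form a monochromatic 2-AP. Hence W(140, 2) = 141.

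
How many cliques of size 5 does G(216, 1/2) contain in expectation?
E[# K_5] = C(216, 5) · (1/2)^C(5, 2) = 3739729608 / 2^10 = 467466201/128 = 3652079.6953125

For each 5-subset S of vertices (there are C(216, 5) = 3739729608 such S), let X_S = 1 if S induces a K_5 (all C(5, 2) = 10 edges present). Then P(X_S = 1) = (1/2)^10 = 1/1024. By linearity of expectation, E[# K_5] = C(216, 5) · (1/2)^10 = 3739729608 / 1024 = 467466201/128 = 3652079.6953125.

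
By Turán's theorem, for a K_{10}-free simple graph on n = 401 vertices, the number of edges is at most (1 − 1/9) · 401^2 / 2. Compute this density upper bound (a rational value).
Turán density bound = (8/9) · 401^2/2 = 643204/9 ≈ 71467.1111

Turán's theorem: ex(n, K_{r+1}) is achieved by the complete r-partite Turán graph T(n, r) with parts as balanced as possible, and is at most (1 − 1/r) · n^2/2. For r = 9, n = 401: the density bound is (8/9) · 160801/2 = 643204/9 ≈ 71467.1111. The integer-valued extremum is e(T(401, 9)) = 71466, which is strictly less than the density bound 643204/9 since 9 ∤ 401 (the parts of T(401, 9) cannot all be equal).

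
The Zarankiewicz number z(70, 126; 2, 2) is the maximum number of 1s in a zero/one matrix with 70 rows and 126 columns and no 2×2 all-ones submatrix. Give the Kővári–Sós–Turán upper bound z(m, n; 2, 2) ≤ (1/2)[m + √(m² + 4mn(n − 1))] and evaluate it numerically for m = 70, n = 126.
z(70, 126; 2, 2) ≤ (1/2)[70 + √(70² + 4·70·126·125)] = (1/2)[70 + √4414900] = 1085.5832

Kővári–Sós–Turán: let r_1, ..., r_70 be the row sums and z = Σ r_i the total number of 1s. Each pair of columns can share at most one row with both entries 1 (else a 2×2 all-ones block appears), so Σ_i C(r_i, 2) ≤ C(126, 2) = 7875. By convexity Σ_i C(r_i, 2) ≥ 70·C(z/70, 2) = z(z − 70)/(2·70), giving z² − 70z − 70·126·125 ≤ 0 and hence z ≤ (1/2)[70 + √(4900 + 4·1102500)] = (1/2)[70 + √4414900] ≈ (1/2)(70 + 2101.1663) = 1085.5832.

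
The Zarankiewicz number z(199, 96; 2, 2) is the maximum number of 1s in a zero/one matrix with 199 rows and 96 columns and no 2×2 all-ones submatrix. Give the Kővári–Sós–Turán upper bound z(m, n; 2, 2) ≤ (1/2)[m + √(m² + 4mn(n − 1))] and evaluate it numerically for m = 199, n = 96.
z(199, 96; 2, 2) ≤ (1/2)[199 + √(199² + 4·199·96·95)] = (1/2)[199 + √7299121] = 1450.3443

Kővári–Sós–Turán: let r_1, ..., r_199 be the row sums and z = Σ r_i the total number of 1s. Each pair of columns can share at most one row with both entries 1 (else a 2×2 all-ones block appears), so Σ_i C(r_i, 2) ≤ C(96, 2) = 4560. By convexity Σ_i C(r_i, 2) ≥ 199·C(z/199, 2) = z(z − 199)/(2·199), giving z² − 199z − 199·96·95 ≤ 0 and hence z ≤ (1/2)[199 + √(39601 + 4·1814880)] = (1/2)[199 + √7299121] ≈ (1/2)(199 + 2701.6885) = 1450.3443.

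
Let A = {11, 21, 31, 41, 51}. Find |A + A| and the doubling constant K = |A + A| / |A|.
K = |A + A| / |A| = 9/5

Enumerate A + A = {a + b : a, b ∈ A}. With |A| = 5, there are |A|^2 = 25 ordered sum pairs; collecting distinct values, A + A = {22, 32, 42, 52, 62, 72, 82, 92, 102}, so |A + A| = 9. Thus K = 9/5. Here |A + A| = 2|A| − 1 = 9, the minimum possible — so K = 9/5 is minimal, which holds iff A is an arithmetic progression.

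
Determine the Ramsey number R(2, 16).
R(2, 16) = 16

R(2, k) = k for all k ≥ 2: in a 2-colouring of K_k, either some edge is red (a red K_2) or all edges are blue (a blue K_k). And K_{15} coloured all-blue has no blue K_16, so R(2, 16) > 15. Hence R(2, 16) = 16.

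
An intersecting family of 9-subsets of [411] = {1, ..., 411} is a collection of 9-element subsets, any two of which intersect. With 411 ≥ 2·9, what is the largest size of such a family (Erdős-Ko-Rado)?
max |F| = C(410, 8) = 18488798173326195

Erdős-Ko-Rado (1961): when n ≥ 2k, max |F| = C(n−1, k−1). The bound is attained by the star {A : i ∈ A} for any fixed i ∈ [n]. Here C(411−1, 9−1) = C(410, 8) = 18488798173326195.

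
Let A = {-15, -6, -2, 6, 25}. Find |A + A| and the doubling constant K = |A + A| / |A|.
K = |A + A| / |A| = 15/5 = 3

Enumerate A + A = {a + b : a, b ∈ A}. With |A| = 5, there are |A|^2 = 25 ordered sum pairs; collecting distinct values, A + A = {-30, -21, -17, -12, -9, -8, -4, 0, 4, 10, 12, 19, 23, 31, 50}, so |A + A| = 15. Thus K = 15/5 = 3. For comparison, the minimum possible |A + A| over all 5-element sets is 2·5 − 1 = 9 (so min K = 9/5), attained only by arithmetic progressions.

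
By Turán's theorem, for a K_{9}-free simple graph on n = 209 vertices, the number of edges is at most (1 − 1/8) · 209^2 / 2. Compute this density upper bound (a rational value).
Turán density bound = (7/8) · 209^2/2 = 305767/16 ≈ 19110.4375

Turán's theorem: ex(n, K_{r+1}) is achieved by the complete r-partite Turán graph T(n, r) with parts as balanced as possible, and is at most (1 − 1/r) · n^2/2. For r = 8, n = 209: the density bound is (7/8) · 43681/2 = 305767/16 ≈ 19110.4375. The integer-valued extremum is e(T(209, 8)) = 19110, which is strictly less than the density bound 305767/16 since 8 ∤ 209 (the parts of T(209, 8) cannot all be equal).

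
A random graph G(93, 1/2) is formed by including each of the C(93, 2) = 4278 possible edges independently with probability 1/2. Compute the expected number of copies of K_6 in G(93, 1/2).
E[# K_6] = C(93, 6) · (1/2)^C(6, 2) = 762245484 / 2^15 = 190561371/8192 ≈ 23261.886108

For each 6-subset S of vertices (there are C(93, 6) = 762245484 such S), let X_S = 1 if S induces a K_6 (all C(6, 2) = 15 edges present). Then P(X_S = 1) = (1/2)^15 = 1/32768. By linearity of expectation, E[# K_6] = C(93, 6) · (1/2)^15 = 762245484 / 32768 = 190561371/8192 ≈ 23261.886108.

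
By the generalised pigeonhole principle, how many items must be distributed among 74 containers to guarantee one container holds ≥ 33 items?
n = (33 − 1)·74 + 1 = 2369

By the generalised pigeonhole principle, to guarantee some box contains ≥ r objects we need more than (r − 1) · k objects total. Threshold: n = (r − 1) · k + 1. With r = 33 and k = 74: n = 32 · 74 + 1 = 2368 + 1 = 2369. For n = 2368 = 32 · 74, we can put exactly 32 objects in every box, avoiding 33 in any single one — so 2369 is tight.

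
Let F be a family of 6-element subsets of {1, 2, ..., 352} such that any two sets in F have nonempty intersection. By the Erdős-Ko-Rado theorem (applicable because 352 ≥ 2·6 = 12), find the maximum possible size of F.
max |F| = C(351, 5) = 43144760295

Erdős-Ko-Rado (1961): when n ≥ 2k, max |F| = C(n−1, k−1). The bound is attained by the star {A : i ∈ A} for any fixed i ∈ [n]. Here C(352−1, 6−1) = C(351, 5) = 43144760295.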